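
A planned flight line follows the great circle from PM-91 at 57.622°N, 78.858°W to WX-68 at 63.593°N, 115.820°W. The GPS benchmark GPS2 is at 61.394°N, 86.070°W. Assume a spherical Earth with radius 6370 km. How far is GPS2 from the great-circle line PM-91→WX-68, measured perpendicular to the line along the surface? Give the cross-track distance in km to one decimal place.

δ₁₃ = central angle PM-91→GPS2 = 0.091626 rad  (haversine)
θ₁₃ = bearing PM-91→GPS2 = 318.934°,  θ₁₂ = bearing PM-91→WX-68 = 303.872°
dₓₜ = R·arcsin(sin δ₁₃ · sin(θ₁₃ − θ₁₂)) = 6370·arcsin(0.09150·sin(15.062°)) = 151.477 km
|dₓₜ| = 151.477 km

151.5 km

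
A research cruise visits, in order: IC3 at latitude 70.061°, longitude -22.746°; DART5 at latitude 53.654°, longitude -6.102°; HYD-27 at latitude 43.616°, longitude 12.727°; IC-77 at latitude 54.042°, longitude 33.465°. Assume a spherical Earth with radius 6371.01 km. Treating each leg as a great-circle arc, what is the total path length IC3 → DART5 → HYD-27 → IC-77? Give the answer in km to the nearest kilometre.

IC3→DART5: c = 0.314951 rad, d = 2006.55 km
DART5→HYD-27: c = 0.277545 rad, d = 1768.24 km
HYD-27→IC-77: c = 0.297931 rad, d = 1898.12 km
Total = 2006.55 + 1768.24 + 1898.12 = 5672.91 km

5673 km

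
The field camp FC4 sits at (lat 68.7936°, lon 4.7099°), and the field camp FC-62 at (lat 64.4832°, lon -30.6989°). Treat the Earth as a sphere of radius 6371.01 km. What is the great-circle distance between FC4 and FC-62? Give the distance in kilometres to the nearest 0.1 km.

1607.2 km

Δφ = -4.3104°,  Δλ = -35.4088°
a = sin²(Δφ/2) + cos φ₁ cos φ₂ sin²(Δλ/2) = 0.015825
c = 2·arcsin(√a) = 0.252263 rad = 14.4536°
d = R·c = 6371.01 × 0.252263 = 1607.2 km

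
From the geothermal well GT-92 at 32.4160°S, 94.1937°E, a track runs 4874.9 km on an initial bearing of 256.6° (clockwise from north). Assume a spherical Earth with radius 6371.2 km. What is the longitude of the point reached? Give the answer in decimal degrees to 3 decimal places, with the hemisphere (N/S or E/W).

42.004°E

δ = d/R = 4874.9/6371.2 = 0.765146 rad
φ₂ = arcsin(sin φ₁ cos δ + cos φ₁ sin δ cos θ)
   = arcsin(-0.53606·0.72128 + 0.84418·0.69264·-0.23175) = -31.47711°
λ₂ = λ₁ + atan2(sin θ sin δ cos φ₁, cos δ − sin φ₁ sin φ₂) = 42.00431°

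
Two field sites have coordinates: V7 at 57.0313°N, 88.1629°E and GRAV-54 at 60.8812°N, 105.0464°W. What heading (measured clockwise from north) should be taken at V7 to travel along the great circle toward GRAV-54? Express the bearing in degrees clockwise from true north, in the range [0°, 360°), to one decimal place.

Δλ = 166.7907°
y = sin Δλ · cos φ₂ = 0.111197
x = cos φ₁ sin φ₂ − sin φ₁ cos φ₂ cos Δλ = 0.872862
θ = atan2(y, x) = 7.2600° → 7.2600° (mod 360°)

7.3°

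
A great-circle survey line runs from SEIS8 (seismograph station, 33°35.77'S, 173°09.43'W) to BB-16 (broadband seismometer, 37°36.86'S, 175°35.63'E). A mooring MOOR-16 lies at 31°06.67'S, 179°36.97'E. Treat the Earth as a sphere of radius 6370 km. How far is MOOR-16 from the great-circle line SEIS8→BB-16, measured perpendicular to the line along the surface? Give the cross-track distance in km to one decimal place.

536.2 km

SEIS8: φ = -33.59617°, λ = -173.15717°
BB-16: φ = -37.61433°, λ = +175.59383°
MOOR-16: φ = -31.11117°, λ = +179.61617°
δ₁₃ = central angle SEIS8→MOOR-16 = 0.115002 rad  (haversine)
θ₁₃ = bearing SEIS8→MOOR-16 = 290.185°,  θ₁₂ = bearing SEIS8→BB-16 = 243.071°
dₓₜ = R·arcsin(sin δ₁₃ · sin(θ₁₃ − θ₁₂)) = 6370·arcsin(0.11475·sin(47.114°)) = 536.208 km
|dₓₜ| = 536.208 km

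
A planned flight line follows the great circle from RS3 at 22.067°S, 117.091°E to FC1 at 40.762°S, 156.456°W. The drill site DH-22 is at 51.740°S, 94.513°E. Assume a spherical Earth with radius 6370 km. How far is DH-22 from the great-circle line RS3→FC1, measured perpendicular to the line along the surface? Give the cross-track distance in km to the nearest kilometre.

δ₁₃ = central angle RS3→DH-22 = 0.600802 rad  (haversine)
θ₁₃ = bearing RS3→DH-22 = 204.870°,  θ₁₂ = bearing RS3→FC1 = 127.851°
dₓₜ = R·arcsin(sin δ₁₃ · sin(θ₁₃ − θ₁₂)) = 6370·arcsin(0.56530·sin(77.019°)) = 3716.205 km
|dₓₜ| = 3716.205 km

3716 km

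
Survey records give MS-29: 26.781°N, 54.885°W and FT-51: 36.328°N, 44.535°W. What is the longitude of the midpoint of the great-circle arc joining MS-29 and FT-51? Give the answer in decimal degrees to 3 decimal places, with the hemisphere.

Bx = cos φ₂ cos Δλ = 0.792530,  By = cos φ₂ sin Δλ = 0.144742
φₘ = atan2(sin φ₁ + sin φ₂, √((cos φ₁ + Bx)² + By²)) = 31.65868°
λₘ = λ₁ + atan2(By, cos φ₁ + Bx) = -49.97611°

49.976°W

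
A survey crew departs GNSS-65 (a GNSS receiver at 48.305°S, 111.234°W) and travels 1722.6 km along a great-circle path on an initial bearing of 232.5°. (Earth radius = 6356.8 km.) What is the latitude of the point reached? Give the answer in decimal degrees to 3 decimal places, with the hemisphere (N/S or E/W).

δ = d/R = 1722.6/6356.8 = 0.270985 rad
φ₂ = arcsin(sin φ₁ cos δ + cos φ₁ sin δ cos θ)
   = arcsin(-0.74670·0.96351 + 0.66517·0.26768·-0.60876) = -55.87736°
λ₂ = λ₁ + atan2(sin θ sin δ cos φ₁, cos δ − sin φ₁ sin φ₂) = -133.47921°

55.877°S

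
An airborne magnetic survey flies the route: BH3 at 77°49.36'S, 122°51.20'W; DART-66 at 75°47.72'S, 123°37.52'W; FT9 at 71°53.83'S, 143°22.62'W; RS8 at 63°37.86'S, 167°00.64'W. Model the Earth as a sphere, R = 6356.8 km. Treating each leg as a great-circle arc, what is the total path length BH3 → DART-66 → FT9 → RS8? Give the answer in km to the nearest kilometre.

2302 km

BH3: φ = -77.82267°, λ = -122.85333°
DART-66: φ = -75.79533°, λ = -123.62533°
FT9: φ = -71.89717°, λ = -143.37700°
RS8: φ = -63.63100°, λ = -167.01067°
BH3→DART-66: c = 0.035516 rad, d = 225.77 km
DART-66→FT9: c = 0.116681 rad, d = 741.72 km
FT9→RS8: c = 0.209977 rad, d = 1334.78 km
Total = 225.77 + 741.72 + 1334.78 = 2302.26 km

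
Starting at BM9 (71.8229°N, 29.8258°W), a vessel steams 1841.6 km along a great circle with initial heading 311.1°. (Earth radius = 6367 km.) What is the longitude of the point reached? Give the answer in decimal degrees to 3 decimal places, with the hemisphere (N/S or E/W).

90.478°W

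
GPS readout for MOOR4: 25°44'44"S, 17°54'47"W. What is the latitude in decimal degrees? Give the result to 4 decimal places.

25.7456°S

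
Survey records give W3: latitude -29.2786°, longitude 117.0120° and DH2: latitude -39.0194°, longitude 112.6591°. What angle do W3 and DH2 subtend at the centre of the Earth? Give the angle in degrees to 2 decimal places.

Δφ = -9.7408°,  Δλ = -4.3529°
a = sin²(Δφ/2) + cos φ₁ cos φ₂ sin²(Δλ/2) = 0.008186
c = 2·arcsin(√a) = 0.181198 rad = 10.3819°

10.38°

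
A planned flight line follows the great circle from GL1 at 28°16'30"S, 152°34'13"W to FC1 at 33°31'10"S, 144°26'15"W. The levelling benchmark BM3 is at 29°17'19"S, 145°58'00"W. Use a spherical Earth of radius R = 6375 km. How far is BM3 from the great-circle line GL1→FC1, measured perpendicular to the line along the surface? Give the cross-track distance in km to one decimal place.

GL1: φ = -28.27500°, λ = -152.57028°
FC1: φ = -33.51944°, λ = -144.43750°
BM3: φ = -29.28861°, λ = -145.96667°
δ₁₃ = central angle GL1→BM3 = 0.102538 rad  (haversine)
θ₁₃ = bearing GL1→BM3 = 101.514°,  θ₁₂ = bearing GL1→FC1 = 128.962°
dₓₜ = R·arcsin(sin δ₁₃ · sin(θ₁₃ − θ₁₂)) = 6375·arcsin(0.10236·sin(-27.448°)) = -300.896 km
|dₓₜ| = 300.896 km

300.9 km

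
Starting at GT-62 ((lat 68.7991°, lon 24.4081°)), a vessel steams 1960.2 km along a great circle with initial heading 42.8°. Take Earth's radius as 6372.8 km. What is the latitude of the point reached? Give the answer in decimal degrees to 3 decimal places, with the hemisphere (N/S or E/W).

δ = d/R = 1960.2/6372.8 = 0.307589 rad
φ₂ = arcsin(sin φ₁ cos δ + cos φ₁ sin δ cos θ)
   = arcsin(0.93232·0.95307 + 0.36164·0.30276·0.73373) = 75.67259°
λ₂ = λ₁ + atan2(sin θ sin δ cos φ₁, cos δ − sin φ₁ sin φ₂) = 80.63761°

75.673°N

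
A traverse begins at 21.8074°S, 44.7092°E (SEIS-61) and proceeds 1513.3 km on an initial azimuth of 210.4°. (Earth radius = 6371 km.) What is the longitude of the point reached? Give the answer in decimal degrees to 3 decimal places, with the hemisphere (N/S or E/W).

δ = d/R = 1513.3/6371 = 0.237529 rad
φ₂ = arcsin(sin φ₁ cos δ + cos φ₁ sin δ cos θ)
   = arcsin(-0.37149·0.97192 + 0.92844·0.23530·-0.86251) = -33.33168°
λ₂ = λ₁ + atan2(sin θ sin δ cos φ₁, cos δ − sin φ₁ sin φ₂) = 36.51586°

36.516°E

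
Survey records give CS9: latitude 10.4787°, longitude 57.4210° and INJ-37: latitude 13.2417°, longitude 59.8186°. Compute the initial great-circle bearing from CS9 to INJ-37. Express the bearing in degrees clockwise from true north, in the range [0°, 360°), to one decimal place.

Δλ = 2.3976°
y = sin Δλ · cos φ₂ = 0.040722
x = cos φ₁ sin φ₂ − sin φ₁ cos φ₂ cos Δλ = 0.048360
θ = atan2(y, x) = 40.0992° → 40.0992° (mod 360°)

40.1°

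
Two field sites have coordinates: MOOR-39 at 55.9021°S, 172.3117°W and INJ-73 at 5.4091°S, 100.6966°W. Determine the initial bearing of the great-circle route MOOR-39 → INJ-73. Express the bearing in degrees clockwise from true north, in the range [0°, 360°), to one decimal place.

Δλ = 71.6151°
y = sin Δλ · cos φ₂ = 0.944733
x = cos φ₁ sin φ₂ − sin φ₁ cos φ₂ cos Δλ = 0.207166
θ = atan2(y, x) = 77.6316° → 77.6316° (mod 360°)

77.6°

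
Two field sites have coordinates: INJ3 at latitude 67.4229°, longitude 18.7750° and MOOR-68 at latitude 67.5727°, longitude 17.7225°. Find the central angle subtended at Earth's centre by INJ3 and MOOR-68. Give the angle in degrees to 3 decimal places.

Δφ = 0.1498°,  Δλ = -1.0525°
a = sin²(Δφ/2) + cos φ₁ cos φ₂ sin²(Δλ/2) = 0.000014
c = 2·arcsin(√a) = 0.007501 rad = 0.4298°

0.430°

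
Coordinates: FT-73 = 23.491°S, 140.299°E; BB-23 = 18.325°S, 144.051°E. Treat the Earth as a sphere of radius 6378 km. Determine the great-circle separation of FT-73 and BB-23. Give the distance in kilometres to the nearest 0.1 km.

Δφ = 5.1660°,  Δλ = 3.7520°
a = sin²(Δφ/2) + cos φ₁ cos φ₂ sin²(Δλ/2) = 0.002964
c = 2·arcsin(√a) = 0.108939 rad = 6.2418°
d = R·c = 6378 × 0.108939 = 694.8 km

694.8 km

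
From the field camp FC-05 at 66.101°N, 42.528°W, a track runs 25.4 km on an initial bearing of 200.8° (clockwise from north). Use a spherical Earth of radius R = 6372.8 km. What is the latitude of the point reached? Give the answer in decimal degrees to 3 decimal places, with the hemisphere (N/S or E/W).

65.887°N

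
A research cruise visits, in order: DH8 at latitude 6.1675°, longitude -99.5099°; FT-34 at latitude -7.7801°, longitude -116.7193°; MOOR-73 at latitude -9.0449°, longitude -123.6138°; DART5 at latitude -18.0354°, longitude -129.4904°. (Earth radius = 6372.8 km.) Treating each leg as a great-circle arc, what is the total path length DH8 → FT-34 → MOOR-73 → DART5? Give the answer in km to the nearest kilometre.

4416 km

DH8→FT-34: c = 0.386019 rad, d = 2460.02 km
FT-34→MOOR-73: c = 0.121063 rad, d = 771.51 km
MOOR-73→DART5: c = 0.185851 rad, d = 1184.39 km
Total = 2460.02 + 771.51 + 1184.39 = 4415.92 km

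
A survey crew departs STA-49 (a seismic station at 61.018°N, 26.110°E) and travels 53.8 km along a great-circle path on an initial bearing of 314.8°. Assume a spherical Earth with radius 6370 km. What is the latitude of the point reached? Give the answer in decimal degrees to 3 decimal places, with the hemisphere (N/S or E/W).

61.357°N

δ = d/R = 53.8/6370 = 0.008446 rad
φ₂ = arcsin(sin φ₁ cos δ + cos φ₁ sin δ cos θ)
   = arcsin(0.87477·0.99996 + 0.48453·0.00845·0.70463) = 61.35710°
λ₂ = λ₁ + atan2(sin θ sin δ cos φ₁, cos δ − sin φ₁ sin φ₂) = 25.39367°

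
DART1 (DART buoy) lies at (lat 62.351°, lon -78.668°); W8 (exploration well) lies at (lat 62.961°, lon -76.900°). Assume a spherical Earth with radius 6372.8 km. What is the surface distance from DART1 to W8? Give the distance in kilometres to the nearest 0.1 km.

Δφ = 0.6100°,  Δλ = 1.7680°
a = sin²(Δφ/2) + cos φ₁ cos φ₂ sin²(Δλ/2) = 0.000079
c = 2·arcsin(√a) = 0.017726 rad = 1.0156°
d = R·c = 6372.8 × 0.017726 = 113.0 km

113.0 km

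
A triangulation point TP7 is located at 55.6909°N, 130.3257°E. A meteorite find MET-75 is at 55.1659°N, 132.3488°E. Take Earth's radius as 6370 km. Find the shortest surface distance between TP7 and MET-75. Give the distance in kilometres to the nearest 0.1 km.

Δφ = -0.5250°,  Δλ = 2.0231°
a = sin²(Δφ/2) + cos φ₁ cos φ₂ sin²(Δλ/2) = 0.000121
c = 2·arcsin(√a) = 0.022031 rad = 1.2623°
d = R·c = 6370 × 0.022031 = 140.3 km

140.3 km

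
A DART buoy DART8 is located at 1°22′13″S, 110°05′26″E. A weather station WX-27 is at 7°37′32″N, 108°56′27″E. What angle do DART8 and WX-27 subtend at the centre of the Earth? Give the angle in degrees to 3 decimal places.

DART8: φ = -1.37028°, λ = +110.09056°
WX-27: φ = +7.62556°, λ = +108.94083°
Δφ = 8.9958°,  Δλ = -1.1497°
a = sin²(Δφ/2) + cos φ₁ cos φ₂ sin²(Δλ/2) = 0.006250
c = 2·arcsin(√a) = 0.158278 rad = 9.0686°

9.069°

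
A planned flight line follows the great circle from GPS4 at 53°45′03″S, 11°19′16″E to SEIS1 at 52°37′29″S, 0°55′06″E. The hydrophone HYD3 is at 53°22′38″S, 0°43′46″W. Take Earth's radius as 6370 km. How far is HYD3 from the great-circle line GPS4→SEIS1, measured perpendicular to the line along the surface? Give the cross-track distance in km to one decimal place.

109.4 km

GPS4: φ = -53.75083°, λ = +11.32111°
SEIS1: φ = -52.62472°, λ = +0.91833°
HYD3: φ = -53.37722°, λ = -0.72944°
δ₁₃ = central angle GPS4→HYD3 = 0.124935 rad  (haversine)
θ₁₃ = bearing GPS4→HYD3 = 268.123°,  θ₁₂ = bearing GPS4→SEIS1 = 276.044°
dₓₜ = R·arcsin(sin δ₁₃ · sin(θ₁₃ − θ₁₂)) = 6370·arcsin(0.12461·sin(-7.921°)) = -109.392 km
|dₓₜ| = 109.392 km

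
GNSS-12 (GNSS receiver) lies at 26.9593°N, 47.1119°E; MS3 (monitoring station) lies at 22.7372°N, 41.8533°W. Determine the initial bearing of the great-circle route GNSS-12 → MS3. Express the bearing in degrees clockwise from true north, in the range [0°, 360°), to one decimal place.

290.1°

Δλ = -88.9652°
y = sin Δλ · cos φ₂ = -0.922137
x = cos φ₁ sin φ₂ − sin φ₁ cos φ₂ cos Δλ = 0.336952
θ = atan2(y, x) = -69.9275° → 290.0725° (mod 360°)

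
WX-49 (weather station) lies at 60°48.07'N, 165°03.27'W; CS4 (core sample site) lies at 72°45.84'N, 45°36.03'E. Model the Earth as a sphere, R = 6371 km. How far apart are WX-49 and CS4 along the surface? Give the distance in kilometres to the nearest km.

WX-49: φ = +60.80117°, λ = -165.05450°
CS4: φ = +72.76400°, λ = +45.60050°
Δφ = 11.9628°,  Δλ = -149.3450°
a = sin²(Δφ/2) + cos φ₁ cos φ₂ sin²(Δλ/2) = 0.145310
c = 2·arcsin(√a) = 0.782178 rad = 44.8155°
d = R·c = 6371 × 0.782178 = 4983.3 km

4983 km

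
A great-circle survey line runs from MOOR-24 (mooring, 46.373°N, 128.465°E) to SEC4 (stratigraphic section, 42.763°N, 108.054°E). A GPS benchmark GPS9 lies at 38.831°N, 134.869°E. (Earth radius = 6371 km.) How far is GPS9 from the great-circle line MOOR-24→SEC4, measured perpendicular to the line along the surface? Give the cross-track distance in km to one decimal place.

δ₁₃ = central angle MOOR-24→GPS9 = 0.155106 rad  (haversine)
θ₁₃ = bearing MOOR-24→GPS9 = 145.775°,  θ₁₂ = bearing MOOR-24→SEC4 = 263.406°
dₓₜ = R·arcsin(sin δ₁₃ · sin(θ₁₃ − θ₁₂)) = 6371·arcsin(0.15449·sin(-117.630°)) = -874.728 km
|dₓₜ| = 874.728 km

874.7 km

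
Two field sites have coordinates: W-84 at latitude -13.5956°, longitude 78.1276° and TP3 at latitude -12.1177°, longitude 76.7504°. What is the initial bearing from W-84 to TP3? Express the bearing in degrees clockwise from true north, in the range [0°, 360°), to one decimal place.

317.6°

Δλ = -1.3772°
y = sin Δλ · cos φ₂ = -0.023499
x = cos φ₁ sin φ₂ − sin φ₁ cos φ₂ cos Δλ = 0.025725
θ = atan2(y, x) = -42.4106° → 317.5894° (mod 360°)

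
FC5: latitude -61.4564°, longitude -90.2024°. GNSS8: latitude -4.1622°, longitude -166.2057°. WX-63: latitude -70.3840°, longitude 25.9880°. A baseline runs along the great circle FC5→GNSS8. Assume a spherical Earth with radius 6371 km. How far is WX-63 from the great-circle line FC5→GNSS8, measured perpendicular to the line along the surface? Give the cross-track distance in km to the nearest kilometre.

3458 km

δ₁₃ = central angle FC5→WX-63 = 0.712588 rad  (haversine)
θ₁₃ = bearing FC5→WX-63 = 152.563°,  θ₁₂ = bearing FC5→GNSS8 = 280.378°
dₓₜ = R·arcsin(sin δ₁₃ · sin(θ₁₃ − θ₁₂)) = 6371·arcsin(0.65379·sin(-127.814°)) = -3457.900 km
|dₓₜ| = 3457.900 km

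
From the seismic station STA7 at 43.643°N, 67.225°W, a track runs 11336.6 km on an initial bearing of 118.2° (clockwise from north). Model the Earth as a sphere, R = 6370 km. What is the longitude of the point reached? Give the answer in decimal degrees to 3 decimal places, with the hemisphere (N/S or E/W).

11.686°E

δ = d/R = 11336.6/6370 = 1.779686 rad
φ₂ = arcsin(sin φ₁ cos δ + cos φ₁ sin δ cos θ)
   = arcsin(0.69016·-0.20737 + 0.72365·0.97826·-0.47255) = -28.53212°
λ₂ = λ₁ + atan2(sin θ sin δ cos φ₁, cos δ − sin φ₁ sin φ₂) = 11.68561°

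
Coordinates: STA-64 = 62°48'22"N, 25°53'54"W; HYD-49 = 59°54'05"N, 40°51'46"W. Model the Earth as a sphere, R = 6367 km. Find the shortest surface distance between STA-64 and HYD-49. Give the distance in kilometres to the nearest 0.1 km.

STA-64: φ = +62.80611°, λ = -25.89833°
HYD-49: φ = +59.90139°, λ = -40.86278°
Δφ = -2.9047°,  Δλ = -14.9644°
a = sin²(Δφ/2) + cos φ₁ cos φ₂ sin²(Δλ/2) = 0.004529
c = 2·arcsin(√a) = 0.134692 rad = 7.7173°
d = R·c = 6367 × 0.134692 = 857.6 km

857.6 km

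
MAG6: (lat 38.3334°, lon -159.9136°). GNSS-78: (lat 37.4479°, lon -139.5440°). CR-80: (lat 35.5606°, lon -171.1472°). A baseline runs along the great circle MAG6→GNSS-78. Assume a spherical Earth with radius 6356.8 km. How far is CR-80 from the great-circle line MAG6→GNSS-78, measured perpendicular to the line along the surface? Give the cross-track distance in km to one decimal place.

δ₁₃ = central angle MAG6→CR-80 = 0.163869 rad  (haversine)
θ₁₃ = bearing MAG6→CR-80 = 256.274°,  θ₁₂ = bearing MAG6→GNSS-78 = 86.823°
dₓₜ = R·arcsin(sin δ₁₃ · sin(θ₁₃ − θ₁₂)) = 6356.8·arcsin(0.16314·sin(169.451°)) = 189.885 km
|dₓₜ| = 189.885 km

189.9 km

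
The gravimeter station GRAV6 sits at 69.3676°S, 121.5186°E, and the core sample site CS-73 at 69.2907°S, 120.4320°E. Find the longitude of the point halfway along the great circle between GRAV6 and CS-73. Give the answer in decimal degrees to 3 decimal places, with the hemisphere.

120.974°E

Bx = cos φ₂ cos Δλ = 0.353563,  By = cos φ₂ sin Δλ = -0.006706
φₘ = atan2(sin φ₁ + sin φ₂, √((cos φ₁ + Bx)² + By²)) = -69.33000°
λₘ = λ₁ + atan2(By, cos φ₁ + Bx) = 120.97433°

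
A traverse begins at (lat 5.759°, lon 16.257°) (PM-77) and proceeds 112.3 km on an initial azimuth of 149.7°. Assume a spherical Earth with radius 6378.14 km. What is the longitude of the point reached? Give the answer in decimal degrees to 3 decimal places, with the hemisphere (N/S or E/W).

16.768°E

δ = d/R = 112.3/6378.14 = 0.017607 rad
φ₂ = arcsin(sin φ₁ cos δ + cos φ₁ sin δ cos θ)
   = arcsin(0.10034·0.99985 + 0.99495·0.01761·-0.86340) = 4.88778°
λ₂ = λ₁ + atan2(sin θ sin δ cos φ₁, cos δ − sin φ₁ sin φ₂) = 16.76781°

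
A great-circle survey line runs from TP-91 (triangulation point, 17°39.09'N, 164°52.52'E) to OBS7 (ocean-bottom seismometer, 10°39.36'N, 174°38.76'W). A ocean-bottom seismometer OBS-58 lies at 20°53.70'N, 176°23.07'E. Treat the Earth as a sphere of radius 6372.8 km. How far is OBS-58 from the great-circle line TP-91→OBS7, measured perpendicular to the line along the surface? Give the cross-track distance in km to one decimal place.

TP-91: φ = +17.65150°, λ = +164.87533°
OBS7: φ = +10.65600°, λ = -174.64600°
OBS-58: φ = +20.89500°, λ = +176.38450°
δ₁₃ = central angle TP-91→OBS-58 = 0.197818 rad  (haversine)
θ₁₃ = bearing TP-91→OBS-58 = 71.526°,  θ₁₂ = bearing TP-91→OBS7 = 106.670°
dₓₜ = R·arcsin(sin δ₁₃ · sin(θ₁₃ − θ₁₂)) = 6372.8·arcsin(0.19653·sin(-35.144°)) = -722.506 km
|dₓₜ| = 722.506 km

722.5 km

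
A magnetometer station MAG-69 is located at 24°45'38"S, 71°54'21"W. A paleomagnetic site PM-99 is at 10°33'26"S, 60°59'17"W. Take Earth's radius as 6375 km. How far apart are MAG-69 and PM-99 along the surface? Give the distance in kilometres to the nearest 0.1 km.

MAG-69: φ = -24.76056°, λ = -71.90583°
PM-99: φ = -10.55722°, λ = -60.98806°
Δφ = 14.2033°,  Δλ = 10.9178°
a = sin²(Δφ/2) + cos φ₁ cos φ₂ sin²(Δλ/2) = 0.023363
c = 2·arcsin(√a) = 0.306905 rad = 17.5843°
d = R·c = 6375 × 0.306905 = 1956.5 km

1956.5 km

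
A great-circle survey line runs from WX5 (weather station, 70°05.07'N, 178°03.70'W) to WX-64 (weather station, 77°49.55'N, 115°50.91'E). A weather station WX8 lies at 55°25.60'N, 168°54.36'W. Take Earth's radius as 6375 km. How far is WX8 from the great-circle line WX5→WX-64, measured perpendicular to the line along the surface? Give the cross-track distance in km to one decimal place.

495.3 km

WX5: φ = +70.08450°, λ = -178.06167°
WX-64: φ = +77.82583°, λ = +115.84850°
WX8: φ = +55.42667°, λ = -168.90600°
δ₁₃ = central angle WX5→WX8 = 0.265385 rad  (haversine)
θ₁₃ = bearing WX5→WX8 = 159.863°,  θ₁₂ = bearing WX5→WX-64 = 322.650°
dₓₜ = R·arcsin(sin δ₁₃ · sin(θ₁₃ − θ₁₂)) = 6375·arcsin(0.26228·sin(-162.787°)) = -495.300 km
|dₓₜ| = 495.300 km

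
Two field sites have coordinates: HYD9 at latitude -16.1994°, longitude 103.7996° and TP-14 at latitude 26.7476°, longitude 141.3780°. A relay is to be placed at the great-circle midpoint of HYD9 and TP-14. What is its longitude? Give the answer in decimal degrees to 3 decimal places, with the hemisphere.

Bx = cos φ₂ cos Δλ = 0.707718,  By = cos φ₂ sin Δλ = 0.544592
φₘ = atan2(sin φ₁ + sin φ₂, √((cos φ₁ + Bx)² + By²)) = 5.56874°
λₘ = λ₁ + atan2(By, cos φ₁ + Bx) = 121.88098°

121.881°E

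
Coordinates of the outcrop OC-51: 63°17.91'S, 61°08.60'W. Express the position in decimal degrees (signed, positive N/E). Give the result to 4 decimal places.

-63.2985°, -61.1433°

lat: 63.2985° S → -63.2985°
lon: 61.1433° W → -61.1433°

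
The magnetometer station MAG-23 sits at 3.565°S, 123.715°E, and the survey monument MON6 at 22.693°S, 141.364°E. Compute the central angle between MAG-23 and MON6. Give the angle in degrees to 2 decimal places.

Δφ = -19.1280°,  Δλ = 17.6490°
a = sin²(Δφ/2) + cos φ₁ cos φ₂ sin²(Δλ/2) = 0.049276
c = 2·arcsin(√a) = 0.447692 rad = 25.6509°

25.65°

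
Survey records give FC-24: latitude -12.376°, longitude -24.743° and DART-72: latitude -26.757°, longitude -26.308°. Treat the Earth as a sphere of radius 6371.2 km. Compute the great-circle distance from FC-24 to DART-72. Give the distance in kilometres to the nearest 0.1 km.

Δφ = -14.3810°,  Δλ = -1.5650°
a = sin²(Δφ/2) + cos φ₁ cos φ₂ sin²(Δλ/2) = 0.015830
c = 2·arcsin(√a) = 0.252302 rad = 14.4559°
d = R·c = 6371.2 × 0.252302 = 1607.5 km

1607.5 km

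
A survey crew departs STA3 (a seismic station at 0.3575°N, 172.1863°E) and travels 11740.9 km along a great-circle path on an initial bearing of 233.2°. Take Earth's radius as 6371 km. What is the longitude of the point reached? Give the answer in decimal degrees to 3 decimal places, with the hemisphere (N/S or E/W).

63.216°E

δ = d/R = 11740.9/6371 = 1.842866 rad
φ₂ = arcsin(sin φ₁ cos δ + cos φ₁ sin δ cos θ)
   = arcsin(0.00624·-0.26873 + 0.99998·0.96322·-0.59902) = -35.35600°
λ₂ = λ₁ + atan2(sin θ sin δ cos φ₁, cos δ − sin φ₁ sin φ₂) = 63.21632°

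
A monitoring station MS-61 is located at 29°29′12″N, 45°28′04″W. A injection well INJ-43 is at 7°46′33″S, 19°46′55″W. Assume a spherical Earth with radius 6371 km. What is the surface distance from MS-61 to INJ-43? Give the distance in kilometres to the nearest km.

MS-61: φ = +29.48667°, λ = -45.46778°
INJ-43: φ = -7.77583°, λ = -19.78194°
Δφ = -37.2625°,  Δλ = 25.6858°
a = sin²(Δφ/2) + cos φ₁ cos φ₂ sin²(Δλ/2) = 0.144678
c = 2·arcsin(√a) = 0.780382 rad = 44.7126°
d = R·c = 6371 × 0.780382 = 4971.8 km

4972 km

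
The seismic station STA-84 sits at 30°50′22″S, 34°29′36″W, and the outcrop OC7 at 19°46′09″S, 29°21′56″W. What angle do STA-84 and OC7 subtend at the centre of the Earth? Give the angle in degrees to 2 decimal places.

STA-84: φ = -30.83944°, λ = -34.49333°
OC7: φ = -19.76917°, λ = -29.36556°
Δφ = 11.0703°,  Δλ = 5.1278°
a = sin²(Δφ/2) + cos φ₁ cos φ₂ sin²(Δλ/2) = 0.010921
c = 2·arcsin(√a) = 0.209386 rad = 11.9970°

12.00°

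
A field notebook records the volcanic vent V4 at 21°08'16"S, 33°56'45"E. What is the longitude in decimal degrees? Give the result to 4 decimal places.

33° + 56′/60 + 45″/3600 = 33 + 0.93333 + 0.01250 = 33.9458°

33.9458°E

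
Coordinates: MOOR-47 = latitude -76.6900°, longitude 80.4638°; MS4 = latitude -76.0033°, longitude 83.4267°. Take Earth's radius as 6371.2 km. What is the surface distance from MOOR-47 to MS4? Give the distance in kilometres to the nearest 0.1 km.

109.0 km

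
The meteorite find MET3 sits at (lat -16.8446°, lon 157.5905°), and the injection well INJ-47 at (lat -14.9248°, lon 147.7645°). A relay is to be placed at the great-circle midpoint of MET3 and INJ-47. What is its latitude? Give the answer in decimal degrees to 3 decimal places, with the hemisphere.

15.940°S

Bx = cos φ₂ cos Δλ = 0.952090,  By = cos φ₂ sin Δλ = -0.164899
φₘ = atan2(sin φ₁ + sin φ₂, √((cos φ₁ + Bx)² + By²)) = -15.94030°
λₘ = λ₁ + atan2(By, cos φ₁ + Bx) = 152.65402°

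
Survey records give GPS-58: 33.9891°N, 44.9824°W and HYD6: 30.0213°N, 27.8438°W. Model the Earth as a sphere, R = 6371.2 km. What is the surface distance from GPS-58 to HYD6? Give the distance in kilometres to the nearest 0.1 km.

1672.9 km

Δφ = -3.9678°,  Δλ = 17.1386°
a = sin²(Δφ/2) + cos φ₁ cos φ₂ sin²(Δλ/2) = 0.017138
c = 2·arcsin(√a) = 0.262577 rad = 15.0446°
d = R·c = 6371.2 × 0.262577 = 1672.9 km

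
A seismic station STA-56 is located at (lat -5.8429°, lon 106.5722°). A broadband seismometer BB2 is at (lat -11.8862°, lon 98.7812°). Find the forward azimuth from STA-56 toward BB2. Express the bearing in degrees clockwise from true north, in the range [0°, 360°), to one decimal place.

231.3°

Δλ = -7.7910°
y = sin Δλ · cos φ₂ = -0.132653
x = cos φ₁ sin φ₂ − sin φ₁ cos φ₂ cos Δλ = -0.106200
θ = atan2(y, x) = -128.6801° → 231.3199° (mod 360°)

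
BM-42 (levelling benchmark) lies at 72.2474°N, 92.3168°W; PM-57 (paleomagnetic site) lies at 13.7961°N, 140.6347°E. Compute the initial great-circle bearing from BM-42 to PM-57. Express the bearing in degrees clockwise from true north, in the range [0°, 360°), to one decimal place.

309.1°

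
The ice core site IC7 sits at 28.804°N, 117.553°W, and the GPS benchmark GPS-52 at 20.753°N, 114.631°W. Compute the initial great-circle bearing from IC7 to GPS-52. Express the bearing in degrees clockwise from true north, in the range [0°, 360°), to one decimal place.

Δλ = 2.9220°
y = sin Δλ · cos φ₂ = 0.047669
x = cos φ₁ sin φ₂ − sin φ₁ cos φ₂ cos Δλ = -0.139469
θ = atan2(y, x) = 161.1301° → 161.1301° (mod 360°)

161.1°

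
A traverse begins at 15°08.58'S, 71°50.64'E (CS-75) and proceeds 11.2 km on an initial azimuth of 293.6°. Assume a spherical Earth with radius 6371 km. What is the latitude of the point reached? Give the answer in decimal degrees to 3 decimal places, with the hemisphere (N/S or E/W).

15.103°S

CS-75: φ = -15.14300°, λ = +71.84400°
δ = d/R = 11.2/6371 = 0.001758 rad
φ₂ = arcsin(sin φ₁ cos δ + cos φ₁ sin δ cos θ)
   = arcsin(-0.26123·1.00000 + 0.96528·0.00176·0.40035) = -15.10266°
λ₂ = λ₁ + atan2(sin θ sin δ cos φ₁, cos δ − sin φ₁ sin φ₂) = 71.74840°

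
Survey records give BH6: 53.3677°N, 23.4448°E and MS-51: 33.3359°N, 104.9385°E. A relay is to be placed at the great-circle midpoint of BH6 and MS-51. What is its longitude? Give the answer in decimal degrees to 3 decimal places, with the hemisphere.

72.366°E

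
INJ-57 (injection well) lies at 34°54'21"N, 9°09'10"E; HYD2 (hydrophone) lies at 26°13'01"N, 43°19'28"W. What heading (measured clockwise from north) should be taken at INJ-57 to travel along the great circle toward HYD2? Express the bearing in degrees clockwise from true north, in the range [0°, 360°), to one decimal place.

274.0°

INJ-57: φ = +34.90583°, λ = +9.15278°
HYD2: φ = +26.21694°, λ = -43.32444°
Δλ = -52.4772°
y = sin Δλ · cos φ₂ = -0.711522
x = cos φ₁ sin φ₂ − sin φ₁ cos φ₂ cos Δλ = 0.049616
θ = atan2(y, x) = -86.0111° → 273.9889° (mod 360°)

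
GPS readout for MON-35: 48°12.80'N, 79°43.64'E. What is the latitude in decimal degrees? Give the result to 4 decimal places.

48° + 12.80′/60 = 48 + 0.21333 = 48.2133°

48.2133°N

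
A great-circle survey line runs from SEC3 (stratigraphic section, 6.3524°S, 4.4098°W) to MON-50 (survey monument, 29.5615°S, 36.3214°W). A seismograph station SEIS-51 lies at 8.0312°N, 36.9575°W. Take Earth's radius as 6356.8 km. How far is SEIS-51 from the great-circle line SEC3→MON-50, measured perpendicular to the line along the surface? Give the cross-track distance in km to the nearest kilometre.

3526 km

δ₁₃ = central angle SEC3→SEIS-51 = 0.619630 rad  (haversine)
θ₁₃ = bearing SEC3→SEIS-51 = 293.461°,  θ₁₂ = bearing SEC3→MON-50 = 228.372°
dₓₜ = R·arcsin(sin δ₁₃ · sin(θ₁₃ − θ₁₂)) = 6356.8·arcsin(0.58073·sin(65.089°)) = 3526.247 km
|dₓₜ| = 3526.247 km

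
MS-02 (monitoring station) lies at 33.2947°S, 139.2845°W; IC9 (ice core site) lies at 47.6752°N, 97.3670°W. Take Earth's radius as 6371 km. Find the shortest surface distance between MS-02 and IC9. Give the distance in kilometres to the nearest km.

9925 km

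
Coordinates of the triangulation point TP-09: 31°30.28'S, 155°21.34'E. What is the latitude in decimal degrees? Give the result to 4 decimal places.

31.5047°S

31° + 30.28′/60 = 31 + 0.50467 = 31.5047°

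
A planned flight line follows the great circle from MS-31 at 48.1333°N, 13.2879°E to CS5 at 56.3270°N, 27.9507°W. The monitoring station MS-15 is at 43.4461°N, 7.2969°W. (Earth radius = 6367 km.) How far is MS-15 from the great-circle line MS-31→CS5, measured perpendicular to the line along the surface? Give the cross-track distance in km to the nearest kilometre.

δ₁₃ = central angle MS-31→MS-15 = 0.262598 rad  (haversine)
θ₁₃ = bearing MS-31→MS-15 = 259.525°,  θ₁₂ = bearing MS-31→CS5 = 303.828°
dₓₜ = R·arcsin(sin δ₁₃ · sin(θ₁₃ − θ₁₂)) = 6367·arcsin(0.25959·sin(-44.303°)) = -1160.827 km
|dₓₜ| = 1160.827 km

1161 km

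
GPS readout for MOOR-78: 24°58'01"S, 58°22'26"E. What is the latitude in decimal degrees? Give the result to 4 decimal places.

24° + 58′/60 + 1″/3600 = 24 + 0.96667 + 0.00028 = 24.9669°

24.9669°S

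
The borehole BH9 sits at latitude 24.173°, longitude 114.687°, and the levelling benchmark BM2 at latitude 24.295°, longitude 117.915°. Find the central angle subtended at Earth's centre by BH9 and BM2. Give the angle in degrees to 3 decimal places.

Δφ = 0.1220°,  Δλ = 3.2280°
a = sin²(Δφ/2) + cos φ₁ cos φ₂ sin²(Δλ/2) = 0.000661
c = 2·arcsin(√a) = 0.051417 rad = 2.9460°

2.946°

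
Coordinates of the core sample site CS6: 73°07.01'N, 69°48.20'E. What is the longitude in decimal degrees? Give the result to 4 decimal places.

69.8033°E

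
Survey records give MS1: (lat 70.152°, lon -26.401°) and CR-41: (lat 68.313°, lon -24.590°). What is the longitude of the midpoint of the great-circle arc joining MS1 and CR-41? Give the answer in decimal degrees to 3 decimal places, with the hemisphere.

Bx = cos φ₂ cos Δλ = 0.369351,  By = cos φ₂ sin Δλ = 0.011678
φₘ = atan2(sin φ₁ + sin φ₂, √((cos φ₁ + Bx)² + By²)) = 69.23487°
λₘ = λ₁ + atan2(By, cos φ₁ + Bx) = -25.45717°

25.457°W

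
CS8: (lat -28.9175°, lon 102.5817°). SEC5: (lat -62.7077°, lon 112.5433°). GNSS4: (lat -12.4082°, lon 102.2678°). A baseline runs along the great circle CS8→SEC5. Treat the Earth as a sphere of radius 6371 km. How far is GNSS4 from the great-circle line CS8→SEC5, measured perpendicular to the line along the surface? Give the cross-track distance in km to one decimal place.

220.4 km

δ₁₃ = central angle CS8→GNSS4 = 0.288187 rad  (haversine)
θ₁₃ = bearing CS8→GNSS4 = 358.921°,  θ₁₂ = bearing CS8→SEC5 = 171.931°
dₓₜ = R·arcsin(sin δ₁₃ · sin(θ₁₃ − θ₁₂)) = 6371·arcsin(0.28421·sin(186.990°)) = -220.415 km
|dₓₜ| = 220.415 km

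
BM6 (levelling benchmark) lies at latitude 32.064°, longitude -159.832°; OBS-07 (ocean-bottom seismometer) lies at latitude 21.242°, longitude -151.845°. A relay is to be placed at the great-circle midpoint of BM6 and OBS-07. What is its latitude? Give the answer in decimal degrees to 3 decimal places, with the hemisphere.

26.709°N

Bx = cos φ₂ cos Δλ = 0.923017,  By = cos φ₂ sin Δλ = 0.129508
φₘ = atan2(sin φ₁ + sin φ₂, √((cos φ₁ + Bx)² + By²)) = 26.70876°
λₘ = λ₁ + atan2(By, cos φ₁ + Bx) = -155.64833°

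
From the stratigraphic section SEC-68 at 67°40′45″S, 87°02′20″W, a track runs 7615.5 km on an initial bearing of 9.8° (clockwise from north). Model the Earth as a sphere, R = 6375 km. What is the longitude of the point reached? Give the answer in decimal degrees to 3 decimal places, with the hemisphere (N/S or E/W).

SEC-68: φ = -67.67917°, λ = -87.03889°
δ = d/R = 7615.5/6375 = 1.194588 rad
φ₂ = arcsin(sin φ₁ cos δ + cos φ₁ sin δ cos θ)
   = arcsin(-0.92507·0.36740 + 0.37979·0.93006·0.98541) = 0.47036°
λ₂ = λ₁ + atan2(sin θ sin δ cos φ₁, cos δ − sin φ₁ sin φ₂) = -77.93001°

77.930°W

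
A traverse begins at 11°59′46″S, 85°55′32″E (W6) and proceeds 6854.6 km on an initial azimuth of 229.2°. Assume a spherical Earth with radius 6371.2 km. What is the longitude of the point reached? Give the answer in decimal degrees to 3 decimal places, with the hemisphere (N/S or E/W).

23.310°E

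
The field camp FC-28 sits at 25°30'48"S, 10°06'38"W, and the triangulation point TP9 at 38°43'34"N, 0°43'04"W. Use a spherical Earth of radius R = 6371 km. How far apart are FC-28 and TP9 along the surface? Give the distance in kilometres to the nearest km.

FC-28: φ = -25.51333°, λ = -10.11056°
TP9: φ = +38.72611°, λ = -0.71778°
Δφ = 64.2394°,  Δλ = 9.3928°
a = sin²(Δφ/2) + cos φ₁ cos φ₂ sin²(Δλ/2) = 0.287414
c = 2·arcsin(√a) = 1.131645 rad = 64.8385°
d = R·c = 6371 × 1.131645 = 7209.7 km

7210 km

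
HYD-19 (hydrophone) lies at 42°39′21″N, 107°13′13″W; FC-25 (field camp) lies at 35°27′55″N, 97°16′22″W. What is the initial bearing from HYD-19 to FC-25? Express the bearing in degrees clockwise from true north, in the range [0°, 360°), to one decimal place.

129.7°

HYD-19: φ = +42.65583°, λ = -107.22028°
FC-25: φ = +35.46528°, λ = -97.27278°
Δλ = 9.9475°
y = sin Δλ · cos φ₂ = 0.140696
x = cos φ₁ sin φ₂ − sin φ₁ cos φ₂ cos Δλ = -0.116873
θ = atan2(y, x) = 129.7157° → 129.7157° (mod 360°)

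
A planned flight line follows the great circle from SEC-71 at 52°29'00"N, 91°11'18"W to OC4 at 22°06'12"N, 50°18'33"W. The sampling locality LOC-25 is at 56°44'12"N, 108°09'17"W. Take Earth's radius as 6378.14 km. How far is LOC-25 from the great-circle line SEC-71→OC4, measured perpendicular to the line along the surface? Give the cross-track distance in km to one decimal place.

SEC-71: φ = +52.48333°, λ = -91.18833°
OC4: φ = +22.10333°, λ = -50.30917°
LOC-25: φ = +56.73667°, λ = -108.15472°
δ₁₃ = central angle SEC-71→LOC-25 = 0.186238 rad  (haversine)
θ₁₃ = bearing SEC-71→LOC-25 = 300.186°,  θ₁₂ = bearing SEC-71→OC4 = 118.300°
dₓₜ = R·arcsin(sin δ₁₃ · sin(θ₁₃ − θ₁₂)) = 6378.14·arcsin(0.18516·sin(181.886°)) = -38.877 km
|dₓₜ| = 38.877 km

38.9 km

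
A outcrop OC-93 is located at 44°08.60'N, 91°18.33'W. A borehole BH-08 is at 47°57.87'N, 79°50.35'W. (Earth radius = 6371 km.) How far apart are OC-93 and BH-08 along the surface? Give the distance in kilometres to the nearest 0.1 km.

980.2 km

OC-93: φ = +44.14333°, λ = -91.30550°
BH-08: φ = +47.96450°, λ = -79.83917°
Δφ = 3.8212°,  Δλ = 11.4663°
a = sin²(Δφ/2) + cos φ₁ cos φ₂ sin²(Δλ/2) = 0.005907
c = 2·arcsin(√a) = 0.153859 rad = 8.8155°
d = R·c = 6371 × 0.153859 = 980.2 km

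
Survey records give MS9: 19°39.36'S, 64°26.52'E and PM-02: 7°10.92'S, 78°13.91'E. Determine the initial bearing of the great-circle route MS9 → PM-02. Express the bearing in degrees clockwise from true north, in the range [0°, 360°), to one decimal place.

48.9°

MS9: φ = -19.65600°, λ = +64.44200°
PM-02: φ = -7.18200°, λ = +78.23183°
Δλ = 13.7898°
y = sin Δλ · cos φ₂ = 0.236491
x = cos φ₁ sin φ₂ − sin φ₁ cos φ₂ cos Δλ = 0.206377
θ = atan2(y, x) = 48.8900° → 48.8900° (mod 360°)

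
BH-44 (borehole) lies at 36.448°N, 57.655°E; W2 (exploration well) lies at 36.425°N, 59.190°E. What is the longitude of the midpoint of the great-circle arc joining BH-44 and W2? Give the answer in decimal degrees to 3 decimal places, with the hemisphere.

58.423°E

Bx = cos φ₂ cos Δλ = 0.804346,  By = cos φ₂ sin Δλ = 0.021554
φₘ = atan2(sin φ₁ + sin φ₂, √((cos φ₁ + Bx)² + By²)) = 36.43896°
λₘ = λ₁ + atan2(By, cos φ₁ + Bx) = 58.42261°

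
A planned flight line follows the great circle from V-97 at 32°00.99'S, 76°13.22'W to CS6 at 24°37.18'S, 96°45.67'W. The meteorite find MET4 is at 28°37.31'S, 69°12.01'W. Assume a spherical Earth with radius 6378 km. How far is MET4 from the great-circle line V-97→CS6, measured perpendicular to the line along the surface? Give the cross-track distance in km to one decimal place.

541.5 km

V-97: φ = -32.01650°, λ = -76.22033°
CS6: φ = -24.61967°, λ = -96.76117°
MET4: φ = -28.62183°, λ = -69.20017°
δ₁₃ = central angle V-97→MET4 = 0.121189 rad  (haversine)
θ₁₃ = bearing V-97→MET4 = 62.552°,  θ₁₂ = bearing V-97→CS6 = 287.095°
dₓₜ = R·arcsin(sin δ₁₃ · sin(θ₁₃ − θ₁₂)) = 6378·arcsin(0.12089·sin(-224.543°)) = 541.498 km
|dₓₜ| = 541.498 km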